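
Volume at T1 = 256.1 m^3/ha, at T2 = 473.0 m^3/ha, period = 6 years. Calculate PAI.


Formula: PAI = (V_T2 - V_T1) / (T2 - T1)
Volume increment = 473.0 - 256.1 = 216.9 m^3/ha
PAI = 216.9 / 6 = 36.15 m^3/ha/year

36.15


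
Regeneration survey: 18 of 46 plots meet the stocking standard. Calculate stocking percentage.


Formula: Stocking % = stocked plots / total plots * 100
Stocking = 18 / 46 * 100
Stocking = 0.3913 * 100 = 39.1%

39.1


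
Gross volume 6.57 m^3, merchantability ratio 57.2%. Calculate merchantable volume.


Formula: MV = V_total * (merchantable_pct / 100)
Merchantable fraction = 57.2% / 100 = 0.572
MV = 6.57 m^3 * 0.572 = 3.758 m^3

3.758


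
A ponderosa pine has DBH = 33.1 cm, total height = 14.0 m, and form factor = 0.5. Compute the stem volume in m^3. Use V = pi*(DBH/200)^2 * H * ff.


Formula: V = pi * (DBH/200)^2 * H * ff
Radius = DBH/200 = 33.1/200 = 0.1655 m
Radius^2 = 0.1655^2 = 0.02739025 m^2
V = pi * 0.02739025 * 14.0 * 0.5
V = 0.602 m^3

0.602


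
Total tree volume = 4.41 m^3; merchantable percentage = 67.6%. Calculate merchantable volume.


Formula: MV = V_total * (merchantable_pct / 100)
Merchantable fraction = 67.6% / 100 = 0.676
MV = 4.41 m^3 * 0.676 = 2.981 m^3

2.981


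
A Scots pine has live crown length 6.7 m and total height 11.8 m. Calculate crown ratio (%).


Formula: Crown Ratio = (Crown Length / Total Height) * 100
CR = (6.7 m / 11.8 m) * 100
CR = 0.5678 * 100 = 56.8%

56.8


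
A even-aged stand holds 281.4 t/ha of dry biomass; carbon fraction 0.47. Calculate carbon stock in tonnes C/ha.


Formula: Carbon Stock = Biomass * Carbon Fraction
C = 281.4 t/ha * 0.47
C = 132.3 t C/ha

132.3


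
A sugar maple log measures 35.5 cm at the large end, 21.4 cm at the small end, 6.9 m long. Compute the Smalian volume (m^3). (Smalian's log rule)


Smalian: V = (A1 + A2)/2 * L,  A = pi*(D/200)^2
A1 = pi*(35.5/200)^2 = 0.09898 m^2
A2 = pi*(21.4/200)^2 = 0.035968 m^2
V = (0.09898+0.035968)/2*6.9 = 0.4656 m^3

0.4656


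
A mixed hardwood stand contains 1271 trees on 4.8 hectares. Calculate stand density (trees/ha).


Formula: Stand Density = N_trees / Area_ha
Density = 1271 trees / 4.8 ha
Density = 265 trees/ha

265


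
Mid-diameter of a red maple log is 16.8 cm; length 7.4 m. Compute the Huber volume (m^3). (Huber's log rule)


Huber: V = Am * L,  Am = pi*(Dm/200)^2
Am = pi*(16.8/200)^2 = 0.022167 m^2
V = 0.022167*7.4 = 0.164 m^3

0.164


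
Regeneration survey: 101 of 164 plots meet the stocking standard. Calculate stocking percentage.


Formula: Stocking % = stocked plots / total plots * 100
Stocking = 101 / 164 * 100
Stocking = 0.6159 * 100 = 61.6%

61.6


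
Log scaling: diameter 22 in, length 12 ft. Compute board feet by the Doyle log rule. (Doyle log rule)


Doyle: BF = (D - 4)^2 * L / 16
Adjusted diameter = 22 - 4 = 18 in
(D-4)^2 = 18^2 = 324
BF = 324 * 12 / 16 = 243 BF

243


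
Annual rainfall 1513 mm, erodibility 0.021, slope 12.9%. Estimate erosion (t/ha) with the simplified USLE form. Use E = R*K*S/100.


Formula: E = R * K * S / 100  (simplified USLE)
R * K = 1513 * 0.021 = 31.773
E = 31.773 * 12.9 / 100 = 4.1 t/ha

4.1


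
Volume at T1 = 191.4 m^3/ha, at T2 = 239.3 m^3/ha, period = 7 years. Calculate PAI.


Formula: PAI = (V_T2 - V_T1) / (T2 - T1)
Volume increment = 239.3 - 191.4 = 47.9 m^3/ha
PAI = 47.9 / 7 = 6.84 m^3/ha/year

6.84


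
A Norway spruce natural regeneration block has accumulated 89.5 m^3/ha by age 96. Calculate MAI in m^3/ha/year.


Formula: MAI = Total Volume / Stand Age
MAI = 89.5 m^3/ha / 96 years
MAI = 0.93 m^3/ha/year

0.93


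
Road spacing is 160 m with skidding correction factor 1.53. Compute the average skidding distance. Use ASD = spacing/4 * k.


Formula: ASD = (spacing / 4) * correction
Uncorrected distance = spacing / 4 = 160 / 4 = 40 m
ASD = 40 * 1.53 = 61 m

61


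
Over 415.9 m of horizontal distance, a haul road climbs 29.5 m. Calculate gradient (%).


Formula: Gradient = rise / run * 100
Gradient = 29.5 / 415.9 * 100 = 7.1%

7.1


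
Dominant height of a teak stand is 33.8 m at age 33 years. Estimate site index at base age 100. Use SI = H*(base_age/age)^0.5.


Formula: SI = H_dom * (base_age / age)^0.5
Age ratio = 100 / 33 = 3.0303
sqrt(age_ratio) = 1.74078
SI = 33.8 * 1.74078 = 58.8 m

58.8


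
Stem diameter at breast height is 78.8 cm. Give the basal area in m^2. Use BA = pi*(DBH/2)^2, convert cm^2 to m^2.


Formula: BA = pi * (DBH/2)^2 / 10000  (cm^2 to m^2)
Radius = DBH/2 = 78.8/2 = 39.4 cm
BA = pi * 39.4^2 / 10000
   = 4876.8828 cm^2 / 10000
   = 0.4877 m^2

0.4877


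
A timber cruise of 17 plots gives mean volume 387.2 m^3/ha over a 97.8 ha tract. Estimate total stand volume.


Formula: Total Volume = Mean Volume per ha * Total Area
Total Volume = 387.2 m^3/ha * 97.8 ha
Total Volume = 37868 m^3

37868


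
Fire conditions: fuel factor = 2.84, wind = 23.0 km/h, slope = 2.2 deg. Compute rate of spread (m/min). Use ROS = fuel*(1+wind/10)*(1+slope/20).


Formula: ROS = fuel * (1 + wind/10) * (1 + slope/20)
Wind factor = 1 + 23.0/10 = 3.3
Slope factor = 1 + 2.2/20 = 1.11
ROS = 2.84 * 3.3 * 1.11 = 10.4 m/min

10.4


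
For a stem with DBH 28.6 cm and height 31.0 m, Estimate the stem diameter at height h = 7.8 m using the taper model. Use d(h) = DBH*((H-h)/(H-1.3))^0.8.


Taper: d(h) = DBH * ((H - h) / (H - 1.3))^0.8
Numerator = H - h = 31.0 - 7.8 = 23.2 m
Denominator = H - 1.3 = 31.0 - 1.3 = 29.7 m
Ratio = 23.2 / 29.7 = 0.78114
d = 28.6 * 0.78114^0.8 = 23.5 cm

23.5


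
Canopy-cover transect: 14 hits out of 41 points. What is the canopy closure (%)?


Formula: Canopy closure = covered points / total points * 100
Closure = 14 / 41 * 100
Closure = 0.3415 * 100 = 34.1%

34.1


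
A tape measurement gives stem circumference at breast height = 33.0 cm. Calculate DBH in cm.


Formula: DBH = C / pi
DBH = 33.0 / pi
pi = 3.14159...
DBH = 10.5 cm

10.5


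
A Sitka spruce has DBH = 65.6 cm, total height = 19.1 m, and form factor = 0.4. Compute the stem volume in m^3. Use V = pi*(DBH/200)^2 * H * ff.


Formula: V = pi * (DBH/200)^2 * H * ff
Radius = DBH/200 = 65.6/200 = 0.328 m
Radius^2 = 0.328^2 = 0.107584 m^2
V = pi * 0.107584 * 19.1 * 0.4
V = 2.582 m^3

2.582


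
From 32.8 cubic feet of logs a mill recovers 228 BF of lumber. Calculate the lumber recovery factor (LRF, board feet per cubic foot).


Formula: LRF = Lumber Output (BF) / Log Input (ft^3)
LRF = 228 BF / 32.8 ft^3
LRF = 6.95 BF/ft^3

6.95


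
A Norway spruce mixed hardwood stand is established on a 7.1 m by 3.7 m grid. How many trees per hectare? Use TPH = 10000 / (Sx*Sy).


Formula: TPH = 10000 m^2/ha / (spacing_x * spacing_y)
Area per tree = 7.1 m * 3.7 m = 26.27 m^2
TPH = 10000 / 26.27 = 381 trees/ha

381


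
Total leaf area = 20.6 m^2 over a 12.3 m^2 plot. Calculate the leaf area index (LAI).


Formula: LAI = total leaf area / ground area  (dimensionless)
LAI = 20.6 m^2 / 12.3 m^2
LAI = 1.67

1.67


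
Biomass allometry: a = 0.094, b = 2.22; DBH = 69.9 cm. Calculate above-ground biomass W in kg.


Formula: W = a * DBH^b  (allometric power law)
DBH^b = 69.9^2.22 = 12437.6786
W = 0.094 * 12437.6786 = 1169.1 kg

1169.1


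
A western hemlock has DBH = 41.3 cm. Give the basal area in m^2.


Formula: BA = pi * (DBH/2)^2 / 10000  (cm^2 to m^2)
Radius = DBH/2 = 41.3/2 = 20.65 cm
BA = pi * 20.65^2 / 10000
   = 1339.6458 cm^2 / 10000
   = 0.134 m^2

0.134


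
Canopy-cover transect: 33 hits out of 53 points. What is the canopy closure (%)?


Formula: Canopy closure = covered points / total points * 100
Closure = 33 / 53 * 100
Closure = 0.6226 * 100 = 62.3%

62.3


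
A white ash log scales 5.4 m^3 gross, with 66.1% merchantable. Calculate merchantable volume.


Formula: MV = V_total * (merchantable_pct / 100)
Merchantable fraction = 66.1% / 100 = 0.661
MV = 5.4 m^3 * 0.661 = 3.569 m^3

3.569


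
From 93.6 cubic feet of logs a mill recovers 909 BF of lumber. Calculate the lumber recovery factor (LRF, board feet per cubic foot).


Formula: LRF = Lumber Output (BF) / Log Input (ft^3)
LRF = 909 BF / 93.6 ft^3
LRF = 9.71 BF/ft^3

9.71


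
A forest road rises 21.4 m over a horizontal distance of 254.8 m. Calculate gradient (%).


Formula: Gradient = rise / run * 100
Gradient = 21.4 / 254.8 * 100 = 8.4%

8.4


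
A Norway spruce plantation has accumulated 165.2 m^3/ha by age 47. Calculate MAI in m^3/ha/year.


Formula: MAI = Total Volume / Stand Age
MAI = 165.2 m^3/ha / 47 years
MAI = 3.51 m^3/ha/year

3.51


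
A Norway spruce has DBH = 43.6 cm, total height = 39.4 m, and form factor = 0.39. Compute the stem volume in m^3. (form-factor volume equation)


Formula: V = pi * (DBH/200)^2 * H * ff
Radius = DBH/200 = 43.6/200 = 0.218 m
Radius^2 = 0.218^2 = 0.047524 m^2
V = pi * 0.047524 * 39.4 * 0.39
V = 2.294 m^3

2.294


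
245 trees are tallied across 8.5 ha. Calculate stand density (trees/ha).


Formula: Stand Density = N_trees / Area_ha
Density = 245 trees / 8.5 ha
Density = 29 trees/ha

29


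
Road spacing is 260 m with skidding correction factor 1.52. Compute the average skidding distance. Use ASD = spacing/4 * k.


Formula: ASD = (spacing / 4) * correction
Uncorrected distance = spacing / 4 = 260 / 4 = 65 m
ASD = 65 * 1.52 = 99 m

99


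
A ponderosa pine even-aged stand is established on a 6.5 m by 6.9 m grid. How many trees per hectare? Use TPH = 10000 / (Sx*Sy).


Formula: TPH = 10000 m^2/ha / (spacing_x * spacing_y)
Area per tree = 6.5 m * 6.9 m = 44.85 m^2
TPH = 10000 / 44.85 = 223 trees/ha

223


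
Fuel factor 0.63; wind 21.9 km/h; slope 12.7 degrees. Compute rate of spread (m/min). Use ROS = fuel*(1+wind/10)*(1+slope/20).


Formula: ROS = fuel * (1 + wind/10) * (1 + slope/20)
Wind factor = 1 + 21.9/10 = 3.19
Slope factor = 1 + 12.7/20 = 1.635
ROS = 0.63 * 3.19 * 1.635 = 3.29 m/min

3.29


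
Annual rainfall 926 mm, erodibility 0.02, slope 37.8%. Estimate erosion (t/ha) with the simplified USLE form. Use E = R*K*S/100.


Formula: E = R * K * S / 100  (simplified USLE)
R * K = 926 * 0.02 = 18.52
E = 18.52 * 37.8 / 100 = 7.0 t/ha

7.0


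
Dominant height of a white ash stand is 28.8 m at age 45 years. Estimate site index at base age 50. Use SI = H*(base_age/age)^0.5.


Formula: SI = H_dom * (base_age / age)^0.5
Age ratio = 50 / 45 = 1.11111
sqrt(age_ratio) = 1.05409
SI = 28.8 * 1.05409 = 30.4 m

30.4


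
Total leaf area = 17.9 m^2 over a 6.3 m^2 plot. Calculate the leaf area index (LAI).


Formula: LAI = total leaf area / ground area  (dimensionless)
LAI = 17.9 m^2 / 6.3 m^2
LAI = 2.84

2.84


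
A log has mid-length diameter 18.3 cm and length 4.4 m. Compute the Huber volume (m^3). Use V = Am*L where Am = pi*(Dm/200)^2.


Huber: V = Am * L,  Am = pi*(Dm/200)^2
Am = pi*(18.3/200)^2 = 0.026302 m^2
V = 0.026302*4.4 = 0.1157 m^3

0.1157


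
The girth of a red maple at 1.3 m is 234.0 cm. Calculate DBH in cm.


Formula: DBH = C / pi
DBH = 234.0 / pi
pi = 3.14159...
DBH = 74.5 cm

74.5


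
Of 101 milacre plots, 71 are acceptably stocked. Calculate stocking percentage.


Formula: Stocking % = stocked plots / total plots * 100
Stocking = 71 / 101 * 100
Stocking = 0.703 * 100 = 70.3%

70.3


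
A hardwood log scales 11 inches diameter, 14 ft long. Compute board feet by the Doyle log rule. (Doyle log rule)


Doyle: BF = (D - 4)^2 * L / 16
Adjusted diameter = 11 - 4 = 7 in
(D-4)^2 = 7^2 = 49
BF = 49 * 14 / 16 = 43 BF

43


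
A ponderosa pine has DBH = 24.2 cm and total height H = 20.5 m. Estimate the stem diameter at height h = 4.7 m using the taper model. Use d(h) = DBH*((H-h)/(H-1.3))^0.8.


Taper: d(h) = DBH * ((H - h) / (H - 1.3))^0.8
Numerator = H - h = 20.5 - 4.7 = 15.8 m
Denominator = H - 1.3 = 20.5 - 1.3 = 19.2 m
Ratio = 15.8 / 19.2 = 0.82292
d = 24.2 * 0.82292^0.8 = 20.7 cm

20.7


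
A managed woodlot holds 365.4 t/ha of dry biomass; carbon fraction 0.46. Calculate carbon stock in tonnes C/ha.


Formula: Carbon Stock = Biomass * Carbon Fraction
C = 365.4 t/ha * 0.46
C = 168.1 t C/ha

168.1


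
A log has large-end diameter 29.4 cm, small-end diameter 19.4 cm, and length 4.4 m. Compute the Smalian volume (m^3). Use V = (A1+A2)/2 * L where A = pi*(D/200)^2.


Smalian: V = (A1 + A2)/2 * L,  A = pi*(D/200)^2
A1 = pi*(29.4/200)^2 = 0.067887 m^2
A2 = pi*(19.4/200)^2 = 0.029559 m^2
V = (0.067887+0.029559)/2*4.4 = 0.2144 m^3

0.2144


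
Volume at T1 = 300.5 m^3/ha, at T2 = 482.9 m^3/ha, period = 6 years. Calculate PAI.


Formula: PAI = (V_T2 - V_T1) / (T2 - T1)
Volume increment = 482.9 - 300.5 = 182.4 m^3/ha
PAI = 182.4 / 6 = 30.4 m^3/ha/year

30.4


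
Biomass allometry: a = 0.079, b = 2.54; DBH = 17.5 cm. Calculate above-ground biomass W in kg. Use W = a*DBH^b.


Formula: W = a * DBH^b  (allometric power law)
DBH^b = 17.5^2.54 = 1436.5364
W = 0.079 * 1436.5364 = 113.5 kg

113.5


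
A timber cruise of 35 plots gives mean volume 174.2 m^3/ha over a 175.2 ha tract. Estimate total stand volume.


Formula: Total Volume = Mean Volume per ha * Total Area
Total Volume = 174.2 m^3/ha * 175.2 ha
Total Volume = 30520 m^3

30520


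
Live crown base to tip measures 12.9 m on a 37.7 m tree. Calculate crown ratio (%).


Formula: Crown Ratio = (Crown Length / Total Height) * 100
CR = (12.9 m / 37.7 m) * 100
CR = 0.3422 * 100 = 34.2%

34.2


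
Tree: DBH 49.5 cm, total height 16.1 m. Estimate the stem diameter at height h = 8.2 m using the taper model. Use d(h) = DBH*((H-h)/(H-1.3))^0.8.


Taper: d(h) = DBH * ((H - h) / (H - 1.3))^0.8
Numerator = H - h = 16.1 - 8.2 = 7.9 m
Denominator = H - 1.3 = 16.1 - 1.3 = 14.8 m
Ratio = 7.9 / 14.8 = 0.53378
d = 49.5 * 0.53378^0.8 = 30.0 cm

30.0


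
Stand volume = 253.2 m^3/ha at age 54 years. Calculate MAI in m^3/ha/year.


Formula: MAI = Total Volume / Stand Age
MAI = 253.2 m^3/ha / 54 years
MAI = 4.69 m^3/ha/year

4.69


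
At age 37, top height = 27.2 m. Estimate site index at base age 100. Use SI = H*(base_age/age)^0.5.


Formula: SI = H_dom * (base_age / age)^0.5
Age ratio = 100 / 37 = 2.7027
sqrt(age_ratio) = 1.64399
SI = 27.2 * 1.64399 = 44.7 m

44.7


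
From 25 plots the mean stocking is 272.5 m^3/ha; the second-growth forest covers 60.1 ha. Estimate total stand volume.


Formula: Total Volume = Mean Volume per ha * Total Area
Total Volume = 272.5 m^3/ha * 60.1 ha
Total Volume = 16377 m^3

16377


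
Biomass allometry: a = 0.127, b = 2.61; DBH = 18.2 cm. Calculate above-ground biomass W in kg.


Formula: W = a * DBH^b  (allometric power law)
DBH^b = 18.2^2.61 = 1944.4032
W = 0.127 * 1944.4032 = 246.9 kg

246.9


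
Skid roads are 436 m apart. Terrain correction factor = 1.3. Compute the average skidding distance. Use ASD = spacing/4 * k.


Formula: ASD = (spacing / 4) * correction
Uncorrected distance = spacing / 4 = 436 / 4 = 109 m
ASD = 109 * 1.3 = 142 m

142


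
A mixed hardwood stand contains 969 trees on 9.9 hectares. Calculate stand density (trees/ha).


Formula: Stand Density = N_trees / Area_ha
Density = 969 trees / 9.9 ha
Density = 98 trees/ha

98


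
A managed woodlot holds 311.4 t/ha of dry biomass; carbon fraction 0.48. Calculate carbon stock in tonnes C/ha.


Formula: Carbon Stock = Biomass * Carbon Fraction
C = 311.4 t/ha * 0.48
C = 149.5 t C/ha

149.5


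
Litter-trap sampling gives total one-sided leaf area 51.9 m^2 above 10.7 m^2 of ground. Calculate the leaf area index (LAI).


Formula: LAI = total leaf area / ground area  (dimensionless)
LAI = 51.9 m^2 / 10.7 m^2
LAI = 4.85

4.85


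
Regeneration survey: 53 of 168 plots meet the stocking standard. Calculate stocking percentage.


Formula: Stocking % = stocked plots / total plots * 100
Stocking = 53 / 168 * 100
Stocking = 0.3155 * 100 = 31.5%

31.5


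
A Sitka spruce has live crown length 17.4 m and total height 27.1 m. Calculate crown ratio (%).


Formula: Crown Ratio = (Crown Length / Total Height) * 100
CR = (17.4 m / 27.1 m) * 100
CR = 0.6421 * 100 = 64.2%

64.2


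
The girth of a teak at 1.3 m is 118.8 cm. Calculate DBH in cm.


Formula: DBH = C / pi
DBH = 118.8 / pi
pi = 3.14159...
DBH = 37.8 cm

37.8


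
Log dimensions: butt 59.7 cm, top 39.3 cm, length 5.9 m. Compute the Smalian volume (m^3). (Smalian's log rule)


Smalian: V = (A1 + A2)/2 * L,  A = pi*(D/200)^2
A1 = pi*(59.7/200)^2 = 0.279923 m^2
A2 = pi*(39.3/200)^2 = 0.121304 m^2
V = (0.279923+0.121304)/2*5.9 = 1.1836 m^3

1.1836


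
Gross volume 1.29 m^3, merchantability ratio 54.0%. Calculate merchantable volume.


Formula: MV = V_total * (merchantable_pct / 100)
Merchantable fraction = 54.0% / 100 = 0.54
MV = 1.29 m^3 * 0.54 = 0.697 m^3

0.697


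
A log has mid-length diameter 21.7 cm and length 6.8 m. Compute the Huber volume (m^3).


Huber: V = Am * L,  Am = pi*(Dm/200)^2
Am = pi*(21.7/200)^2 = 0.036984 m^2
V = 0.036984*6.8 = 0.2515 m^3

0.2515


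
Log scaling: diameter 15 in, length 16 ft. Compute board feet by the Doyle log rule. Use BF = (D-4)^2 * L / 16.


Doyle: BF = (D - 4)^2 * L / 16
Adjusted diameter = 15 - 4 = 11 in
(D-4)^2 = 11^2 = 121
BF = 121 * 16 / 16 = 121 BF

121


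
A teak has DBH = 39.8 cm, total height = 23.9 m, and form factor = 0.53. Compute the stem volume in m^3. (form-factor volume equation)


Formula: V = pi * (DBH/200)^2 * H * ff
Radius = DBH/200 = 39.8/200 = 0.199 m
Radius^2 = 0.199^2 = 0.039601 m^2
V = pi * 0.039601 * 23.9 * 0.53
V = 1.576 m^3

1.576


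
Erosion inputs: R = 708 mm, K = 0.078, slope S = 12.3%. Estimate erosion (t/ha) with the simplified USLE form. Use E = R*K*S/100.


Formula: E = R * K * S / 100  (simplified USLE)
R * K = 708 * 0.078 = 55.224
E = 55.224 * 12.3 / 100 = 6.79 t/ha

6.79


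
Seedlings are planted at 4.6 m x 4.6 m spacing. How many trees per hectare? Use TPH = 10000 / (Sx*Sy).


Formula: TPH = 10000 m^2/ha / (spacing_x * spacing_y)
Area per tree = 4.6 m * 4.6 m = 21.16 m^2
TPH = 10000 / 21.16 = 473 trees/ha

473


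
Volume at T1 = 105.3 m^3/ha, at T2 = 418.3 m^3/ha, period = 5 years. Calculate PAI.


Formula: PAI = (V_T2 - V_T1) / (T2 - T1)
Volume increment = 418.3 - 105.3 = 313.0 m^3/ha
PAI = 313.0 / 5 = 62.6 m^3/ha/year

62.6


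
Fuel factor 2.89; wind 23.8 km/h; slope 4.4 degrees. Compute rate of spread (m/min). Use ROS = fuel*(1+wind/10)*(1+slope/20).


Formula: ROS = fuel * (1 + wind/10) * (1 + slope/20)
Wind factor = 1 + 23.8/10 = 3.38
Slope factor = 1 + 4.4/20 = 1.22
ROS = 2.89 * 3.38 * 1.22 = 11.92 m/min

11.92


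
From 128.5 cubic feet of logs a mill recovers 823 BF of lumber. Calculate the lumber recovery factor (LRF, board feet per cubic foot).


Formula: LRF = Lumber Output (BF) / Log Input (ft^3)
LRF = 823 BF / 128.5 ft^3
LRF = 6.4 BF/ft^3

6.4


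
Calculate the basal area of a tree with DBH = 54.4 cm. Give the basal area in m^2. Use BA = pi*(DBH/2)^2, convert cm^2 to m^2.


Formula: BA = pi * (DBH/2)^2 / 10000  (cm^2 to m^2)
Radius = DBH/2 = 54.4/2 = 27.2 cm
BA = pi * 27.2^2 / 10000
   = 2324.2759 cm^2 / 10000
   = 0.2324 m^2

0.2324


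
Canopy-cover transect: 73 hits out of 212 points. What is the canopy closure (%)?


Formula: Canopy closure = covered points / total points * 100
Closure = 73 / 212 * 100
Closure = 0.3443 * 100 = 34.4%

34.4


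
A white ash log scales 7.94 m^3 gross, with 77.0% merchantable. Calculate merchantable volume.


Formula: MV = V_total * (merchantable_pct / 100)
Merchantable fraction = 77.0% / 100 = 0.77
MV = 7.94 m^3 * 0.77 = 6.114 m^3

6.114


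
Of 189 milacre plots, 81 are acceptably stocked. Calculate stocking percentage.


Formula: Stocking % = stocked plots / total plots * 100
Stocking = 81 / 189 * 100
Stocking = 0.4286 * 100 = 42.9%

42.9


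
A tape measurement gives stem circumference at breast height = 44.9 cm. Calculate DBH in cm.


Formula: DBH = C / pi
DBH = 44.9 / pi
pi = 3.14159...
DBH = 14.3 cm

14.3


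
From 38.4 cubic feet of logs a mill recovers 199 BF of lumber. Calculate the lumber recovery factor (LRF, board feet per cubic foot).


Formula: LRF = Lumber Output (BF) / Log Input (ft^3)
LRF = 199 BF / 38.4 ft^3
LRF = 5.18 BF/ft^3

5.18


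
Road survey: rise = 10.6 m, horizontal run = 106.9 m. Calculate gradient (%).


Formula: Gradient = rise / run * 100
Gradient = 10.6 / 106.9 * 100 = 9.9%

9.9


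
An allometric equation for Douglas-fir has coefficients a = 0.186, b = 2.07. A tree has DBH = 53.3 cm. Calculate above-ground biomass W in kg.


Formula: W = a * DBH^b  (allometric power law)
DBH^b = 53.3^2.07 = 3752.5399
W = 0.186 * 3752.5399 = 698.0 kg

698.0


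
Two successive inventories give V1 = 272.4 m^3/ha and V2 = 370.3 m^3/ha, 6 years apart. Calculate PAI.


Formula: PAI = (V_T2 - V_T1) / (T2 - T1)
Volume increment = 370.3 - 272.4 = 97.9 m^3/ha
PAI = 97.9 / 6 = 16.32 m^3/ha/year

16.32


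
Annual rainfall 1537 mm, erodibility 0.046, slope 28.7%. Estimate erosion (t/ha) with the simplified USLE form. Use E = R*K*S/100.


Formula: E = R * K * S / 100  (simplified USLE)
R * K = 1537 * 0.046 = 70.702
E = 70.702 * 28.7 / 100 = 20.29 t/ha

20.29


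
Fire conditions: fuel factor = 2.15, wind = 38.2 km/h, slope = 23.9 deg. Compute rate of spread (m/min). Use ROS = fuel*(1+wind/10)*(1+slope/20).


Formula: ROS = fuel * (1 + wind/10) * (1 + slope/20)
Wind factor = 1 + 38.2/10 = 4.82
Slope factor = 1 + 23.9/20 = 2.195
ROS = 2.15 * 4.82 * 2.195 = 22.75 m/min

22.75


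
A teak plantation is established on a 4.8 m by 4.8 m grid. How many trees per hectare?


Formula: TPH = 10000 m^2/ha / (spacing_x * spacing_y)
Area per tree = 4.8 m * 4.8 m = 23.04 m^2
TPH = 10000 / 23.04 = 434 trees/ha

434


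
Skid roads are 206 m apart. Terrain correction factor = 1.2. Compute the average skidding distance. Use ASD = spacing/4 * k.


Formula: ASD = (spacing / 4) * correction
Uncorrected distance = spacing / 4 = 206 / 4 = 51.5 m
ASD = 51.5 * 1.2 = 62 m

62


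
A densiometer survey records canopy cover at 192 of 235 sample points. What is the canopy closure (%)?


Formula: Canopy closure = covered points / total points * 100
Closure = 192 / 235 * 100
Closure = 0.817 * 100 = 81.7%

81.7


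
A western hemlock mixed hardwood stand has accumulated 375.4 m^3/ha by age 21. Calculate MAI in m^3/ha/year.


Formula: MAI = Total Volume / Stand Age
MAI = 375.4 m^3/ha / 21 years
MAI = 17.88 m^3/ha/year

17.88


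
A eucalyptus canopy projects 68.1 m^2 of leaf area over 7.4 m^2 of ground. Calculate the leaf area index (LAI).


Formula: LAI = total leaf area / ground area  (dimensionless)
LAI = 68.1 m^2 / 7.4 m^2
LAI = 9.2

9.2


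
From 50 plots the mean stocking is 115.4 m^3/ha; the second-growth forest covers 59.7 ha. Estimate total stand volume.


Formula: Total Volume = Mean Volume per ha * Total Area
Total Volume = 115.4 m^3/ha * 59.7 ha
Total Volume = 6889 m^3

6889


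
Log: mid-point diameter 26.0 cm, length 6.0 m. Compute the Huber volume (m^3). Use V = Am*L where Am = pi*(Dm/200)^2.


Huber: V = Am * L,  Am = pi*(Dm/200)^2
Am = pi*(26.0/200)^2 = 0.053093 m^2
V = 0.053093*6.0 = 0.3186 m^3

0.3186


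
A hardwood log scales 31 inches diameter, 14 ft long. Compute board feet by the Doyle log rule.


Doyle: BF = (D - 4)^2 * L / 16
Adjusted diameter = 31 - 4 = 27 in
(D-4)^2 = 27^2 = 729
BF = 729 * 14 / 16 = 638 BF

638


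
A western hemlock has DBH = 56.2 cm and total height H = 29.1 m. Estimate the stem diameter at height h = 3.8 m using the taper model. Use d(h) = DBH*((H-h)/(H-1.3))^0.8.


Taper: d(h) = DBH * ((H - h) / (H - 1.3))^0.8
Numerator = H - h = 29.1 - 3.8 = 25.3 m
Denominator = H - 1.3 = 29.1 - 1.3 = 27.8 m
Ratio = 25.3 / 27.8 = 0.91007
d = 56.2 * 0.91007^0.8 = 52.1 cm

52.1


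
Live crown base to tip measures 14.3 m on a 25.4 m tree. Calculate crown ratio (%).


Formula: Crown Ratio = (Crown Length / Total Height) * 100
CR = (14.3 m / 25.4 m) * 100
CR = 0.563 * 100 = 56.3%

56.3


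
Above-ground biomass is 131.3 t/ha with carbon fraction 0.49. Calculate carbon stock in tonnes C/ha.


Formula: Carbon Stock = Biomass * Carbon Fraction
C = 131.3 t/ha * 0.49
C = 64.3 t C/ha

64.3


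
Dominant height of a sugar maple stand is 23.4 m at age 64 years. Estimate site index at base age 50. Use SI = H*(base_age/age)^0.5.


Formula: SI = H_dom * (base_age / age)^0.5
Age ratio = 50 / 64 = 0.78125
sqrt(age_ratio) = 0.88388
SI = 23.4 * 0.88388 = 20.7 m

20.7


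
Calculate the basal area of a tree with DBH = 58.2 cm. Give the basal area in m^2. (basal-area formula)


Formula: BA = pi * (DBH/2)^2 / 10000  (cm^2 to m^2)
Radius = DBH/2 = 58.2/2 = 29.1 cm
BA = pi * 29.1^2 / 10000
   = 2660.3321 cm^2 / 10000
   = 0.266 m^2

0.266


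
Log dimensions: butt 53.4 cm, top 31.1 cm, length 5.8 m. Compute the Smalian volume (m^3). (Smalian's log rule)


Smalian: V = (A1 + A2)/2 * L,  A = pi*(D/200)^2
A1 = pi*(53.4/200)^2 = 0.223961 m^2
A2 = pi*(31.1/200)^2 = 0.075964 m^2
V = (0.223961+0.075964)/2*5.8 = 0.8698 m^3

0.8698


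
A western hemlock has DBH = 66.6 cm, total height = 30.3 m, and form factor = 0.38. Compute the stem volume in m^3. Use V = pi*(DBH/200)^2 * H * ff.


Formula: V = pi * (DBH/200)^2 * H * ff
Radius = DBH/200 = 66.6/200 = 0.333 m
Radius^2 = 0.333^2 = 0.110889 m^2
V = pi * 0.110889 * 30.3 * 0.38
V = 4.011 m^3

4.011


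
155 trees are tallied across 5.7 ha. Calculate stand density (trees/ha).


Formula: Stand Density = N_trees / Area_ha
Density = 155 trees / 5.7 ha
Density = 27 trees/ha

27


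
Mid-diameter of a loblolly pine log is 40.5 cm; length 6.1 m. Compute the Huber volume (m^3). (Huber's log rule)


Huber: V = Am * L,  Am = pi*(Dm/200)^2
Am = pi*(40.5/200)^2 = 0.128825 m^2
V = 0.128825*6.1 = 0.7858 m^3

0.7858


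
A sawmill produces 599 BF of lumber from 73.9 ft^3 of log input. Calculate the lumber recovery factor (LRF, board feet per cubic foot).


Formula: LRF = Lumber Output (BF) / Log Input (ft^3)
LRF = 599 BF / 73.9 ft^3
LRF = 8.11 BF/ft^3

8.11


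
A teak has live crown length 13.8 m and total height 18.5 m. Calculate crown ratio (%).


Formula: Crown Ratio = (Crown Length / Total Height) * 100
CR = (13.8 m / 18.5 m) * 100
CR = 0.7459 * 100 = 74.6%

74.6


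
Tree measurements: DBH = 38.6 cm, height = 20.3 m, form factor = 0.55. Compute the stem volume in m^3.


Formula: V = pi * (DBH/200)^2 * H * ff
Radius = DBH/200 = 38.6/200 = 0.193 m
Radius^2 = 0.193^2 = 0.037249 m^2
V = pi * 0.037249 * 20.3 * 0.55
V = 1.307 m^3

1.307


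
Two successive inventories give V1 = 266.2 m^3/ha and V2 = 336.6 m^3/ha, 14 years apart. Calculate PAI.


Formula: PAI = (V_T2 - V_T1) / (T2 - T1)
Volume increment = 336.6 - 266.2 = 70.4 m^3/ha
PAI = 70.4 / 14 = 5.03 m^3/ha/year

5.03


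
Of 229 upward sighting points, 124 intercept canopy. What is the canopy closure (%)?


Formula: Canopy closure = covered points / total points * 100
Closure = 124 / 229 * 100
Closure = 0.5415 * 100 = 54.1%

54.1


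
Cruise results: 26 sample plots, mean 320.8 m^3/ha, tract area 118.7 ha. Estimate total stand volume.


Formula: Total Volume = Mean Volume per ha * Total Area
Total Volume = 320.8 m^3/ha * 118.7 ha
Total Volume = 38079 m^3

38079


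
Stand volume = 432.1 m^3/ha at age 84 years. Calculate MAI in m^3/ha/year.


Formula: MAI = Total Volume / Stand Age
MAI = 432.1 m^3/ha / 84 years
MAI = 5.14 m^3/ha/year

5.14


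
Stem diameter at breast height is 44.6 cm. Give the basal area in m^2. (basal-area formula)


Formula: BA = pi * (DBH/2)^2 / 10000  (cm^2 to m^2)
Radius = DBH/2 = 44.6/2 = 22.3 cm
BA = pi * 22.3^2 / 10000
   = 1562.2826 cm^2 / 10000
   = 0.1562 m^2

0.1562


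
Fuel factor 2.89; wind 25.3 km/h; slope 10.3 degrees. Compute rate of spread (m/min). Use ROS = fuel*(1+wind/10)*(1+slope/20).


Formula: ROS = fuel * (1 + wind/10) * (1 + slope/20)
Wind factor = 1 + 25.3/10 = 3.53
Slope factor = 1 + 10.3/20 = 1.515
ROS = 2.89 * 3.53 * 1.515 = 15.46 m/min

15.46


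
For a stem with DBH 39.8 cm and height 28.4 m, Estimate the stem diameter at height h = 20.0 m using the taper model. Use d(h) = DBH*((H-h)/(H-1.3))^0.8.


Taper: d(h) = DBH * ((H - h) / (H - 1.3))^0.8
Numerator = H - h = 28.4 - 20.0 = 8.4 m
Denominator = H - 1.3 = 28.4 - 1.3 = 27.1 m
Ratio = 8.4 / 27.1 = 0.30996
d = 39.8 * 0.30996^0.8 = 15.6 cm

15.6


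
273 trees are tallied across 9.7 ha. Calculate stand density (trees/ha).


Formula: Stand Density = N_trees / Area_ha
Density = 273 trees / 9.7 ha
Density = 28 trees/ha

28


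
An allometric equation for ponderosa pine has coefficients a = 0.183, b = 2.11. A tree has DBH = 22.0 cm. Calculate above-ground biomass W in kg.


Formula: W = a * DBH^b  (allometric power law)
DBH^b = 22.0^2.11 = 680.0046
W = 0.183 * 680.0046 = 124.4 kg

124.4


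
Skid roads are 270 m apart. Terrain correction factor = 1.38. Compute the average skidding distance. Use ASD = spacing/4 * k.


Formula: ASD = (spacing / 4) * correction
Uncorrected distance = spacing / 4 = 270 / 4 = 67.5 m
ASD = 67.5 * 1.38 = 93 m

93


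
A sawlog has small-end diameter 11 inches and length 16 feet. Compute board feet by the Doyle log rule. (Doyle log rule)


Doyle: BF = (D - 4)^2 * L / 16
Adjusted diameter = 11 - 4 = 7 in
(D-4)^2 = 7^2 = 49
BF = 49 * 16 / 16 = 49 BF

49


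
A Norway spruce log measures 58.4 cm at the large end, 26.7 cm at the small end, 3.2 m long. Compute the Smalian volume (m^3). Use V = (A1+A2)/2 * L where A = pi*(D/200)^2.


Smalian: V = (A1 + A2)/2 * L,  A = pi*(D/200)^2
A1 = pi*(58.4/200)^2 = 0.267865 m^2
A2 = pi*(26.7/200)^2 = 0.05599 m^2
V = (0.267865+0.05599)/2*3.2 = 0.5182 m^3

0.5182


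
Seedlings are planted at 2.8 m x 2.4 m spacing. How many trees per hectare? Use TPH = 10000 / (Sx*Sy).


Formula: TPH = 10000 m^2/ha / (spacing_x * spacing_y)
Area per tree = 2.8 m * 2.4 m = 6.72 m^2
TPH = 10000 / 6.72 = 1488 trees/ha

1488


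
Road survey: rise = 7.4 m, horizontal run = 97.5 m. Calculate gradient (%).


Formula: Gradient = rise / run * 100
Gradient = 7.4 / 97.5 * 100 = 7.6%

7.6


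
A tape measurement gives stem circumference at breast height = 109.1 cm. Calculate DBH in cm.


Formula: DBH = C / pi
DBH = 109.1 / pi
pi = 3.14159...
DBH = 34.7 cm

34.7


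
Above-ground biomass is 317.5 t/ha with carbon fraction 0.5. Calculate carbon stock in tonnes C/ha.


Formula: Carbon Stock = Biomass * Carbon Fraction
C = 317.5 t/ha * 0.5
C = 158.8 t C/ha

158.8


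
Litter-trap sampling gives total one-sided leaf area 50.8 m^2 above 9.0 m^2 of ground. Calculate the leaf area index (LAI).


Formula: LAI = total leaf area / ground area  (dimensionless)
LAI = 50.8 m^2 / 9.0 m^2
LAI = 5.64

5.64


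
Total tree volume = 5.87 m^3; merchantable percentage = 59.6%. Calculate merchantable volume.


Formula: MV = V_total * (merchantable_pct / 100)
Merchantable fraction = 59.6% / 100 = 0.596
MV = 5.87 m^3 * 0.596 = 3.499 m^3

3.499


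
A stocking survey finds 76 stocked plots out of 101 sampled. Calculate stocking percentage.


Formula: Stocking % = stocked plots / total plots * 100
Stocking = 76 / 101 * 100
Stocking = 0.7525 * 100 = 75.2%

75.2


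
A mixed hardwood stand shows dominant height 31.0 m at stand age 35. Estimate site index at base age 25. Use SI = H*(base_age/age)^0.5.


Formula: SI = H_dom * (base_age / age)^0.5
Age ratio = 25 / 35 = 0.71429
sqrt(age_ratio) = 0.84515
SI = 31.0 * 0.84515 = 26.2 m

26.2


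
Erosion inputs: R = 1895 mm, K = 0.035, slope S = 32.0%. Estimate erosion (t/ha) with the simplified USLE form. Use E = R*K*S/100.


Formula: E = R * K * S / 100  (simplified USLE)
R * K = 1895 * 0.035 = 66.325
E = 66.325 * 32.0 / 100 = 21.22 t/ha

21.22


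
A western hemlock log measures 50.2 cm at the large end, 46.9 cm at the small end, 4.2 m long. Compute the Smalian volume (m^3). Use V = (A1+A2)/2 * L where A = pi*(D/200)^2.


Smalian: V = (A1 + A2)/2 * L,  A = pi*(D/200)^2
A1 = pi*(50.2/200)^2 = 0.197923 m^2
A2 = pi*(46.9/200)^2 = 0.172757 m^2
V = (0.197923+0.172757)/2*4.2 = 0.7784 m^3

0.7784


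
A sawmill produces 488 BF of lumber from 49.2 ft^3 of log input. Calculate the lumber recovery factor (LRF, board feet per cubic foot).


Formula: LRF = Lumber Output (BF) / Log Input (ft^3)
LRF = 488 BF / 49.2 ft^3
LRF = 9.92 BF/ft^3

9.92


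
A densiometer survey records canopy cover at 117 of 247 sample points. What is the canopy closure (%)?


Formula: Canopy closure = covered points / total points * 100
Closure = 117 / 247 * 100
Closure = 0.4737 * 100 = 47.4%

47.4


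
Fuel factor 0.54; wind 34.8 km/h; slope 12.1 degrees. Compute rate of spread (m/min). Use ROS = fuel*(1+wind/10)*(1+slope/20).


Formula: ROS = fuel * (1 + wind/10) * (1 + slope/20)
Wind factor = 1 + 34.8/10 = 4.48
Slope factor = 1 + 12.1/20 = 1.605
ROS = 0.54 * 4.48 * 1.605 = 3.88 m/min

3.88


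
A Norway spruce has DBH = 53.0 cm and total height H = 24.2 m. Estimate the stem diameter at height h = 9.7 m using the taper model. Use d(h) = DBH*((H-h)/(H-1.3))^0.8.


Taper: d(h) = DBH * ((H - h) / (H - 1.3))^0.8
Numerator = H - h = 24.2 - 9.7 = 14.5 m
Denominator = H - 1.3 = 24.2 - 1.3 = 22.9 m
Ratio = 14.5 / 22.9 = 0.63319
d = 53.0 * 0.63319^0.8 = 36.8 cm

36.8


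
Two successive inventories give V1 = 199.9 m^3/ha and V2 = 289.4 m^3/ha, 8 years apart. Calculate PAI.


Formula: PAI = (V_T2 - V_T1) / (T2 - T1)
Volume increment = 289.4 - 199.9 = 89.5 m^3/ha
PAI = 89.5 / 8 = 11.19 m^3/ha/year

11.19


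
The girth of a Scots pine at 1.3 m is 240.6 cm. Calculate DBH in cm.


Formula: DBH = C / pi
DBH = 240.6 / pi
pi = 3.14159...
DBH = 76.6 cm

76.6


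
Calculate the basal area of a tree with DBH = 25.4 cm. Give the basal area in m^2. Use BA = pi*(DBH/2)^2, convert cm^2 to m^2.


Formula: BA = pi * (DBH/2)^2 / 10000  (cm^2 to m^2)
Radius = DBH/2 = 25.4/2 = 12.7 cm
BA = pi * 12.7^2 / 10000
   = 506.7075 cm^2 / 10000
   = 0.0507 m^2

0.0507


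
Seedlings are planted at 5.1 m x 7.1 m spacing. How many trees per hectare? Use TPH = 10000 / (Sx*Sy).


Formula: TPH = 10000 m^2/ha / (spacing_x * spacing_y)
Area per tree = 5.1 m * 7.1 m = 36.21 m^2
TPH = 10000 / 36.21 = 276 trees/ha

276


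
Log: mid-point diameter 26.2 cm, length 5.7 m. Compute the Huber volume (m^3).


Huber: V = Am * L,  Am = pi*(Dm/200)^2
Am = pi*(26.2/200)^2 = 0.053913 m^2
V = 0.053913*5.7 = 0.3073 m^3

0.3073


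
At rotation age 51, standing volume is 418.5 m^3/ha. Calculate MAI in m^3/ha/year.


Formula: MAI = Total Volume / Stand Age
MAI = 418.5 m^3/ha / 51 years
MAI = 8.21 m^3/ha/year

8.21


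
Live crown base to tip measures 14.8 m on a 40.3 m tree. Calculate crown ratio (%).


Formula: Crown Ratio = (Crown Length / Total Height) * 100
CR = (14.8 m / 40.3 m) * 100
CR = 0.3672 * 100 = 36.7%

36.7


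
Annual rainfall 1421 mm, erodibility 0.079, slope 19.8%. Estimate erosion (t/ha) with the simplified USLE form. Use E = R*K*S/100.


Formula: E = R * K * S / 100  (simplified USLE)
R * K = 1421 * 0.079 = 112.259
E = 112.259 * 19.8 / 100 = 22.23 t/ha

22.23


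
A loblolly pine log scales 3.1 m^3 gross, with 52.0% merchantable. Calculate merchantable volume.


Formula: MV = V_total * (merchantable_pct / 100)
Merchantable fraction = 52.0% / 100 = 0.52
MV = 3.1 m^3 * 0.52 = 1.612 m^3

1.612


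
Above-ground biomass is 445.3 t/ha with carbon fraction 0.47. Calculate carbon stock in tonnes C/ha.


Formula: Carbon Stock = Biomass * Carbon Fraction
C = 445.3 t/ha * 0.47
C = 209.3 t C/ha

209.3


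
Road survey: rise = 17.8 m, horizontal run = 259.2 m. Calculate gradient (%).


Formula: Gradient = rise / run * 100
Gradient = 17.8 / 259.2 * 100 = 6.9%

6.9


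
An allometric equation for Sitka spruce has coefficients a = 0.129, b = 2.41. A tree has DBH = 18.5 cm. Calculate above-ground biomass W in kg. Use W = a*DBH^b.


Formula: W = a * DBH^b  (allometric power law)
DBH^b = 18.5^2.41 = 1132.0976
W = 0.129 * 1132.0976 = 146.0 kg

146.0


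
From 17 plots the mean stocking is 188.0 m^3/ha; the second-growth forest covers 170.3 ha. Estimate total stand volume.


Formula: Total Volume = Mean Volume per ha * Total Area
Total Volume = 188.0 m^3/ha * 170.3 ha
Total Volume = 32016 m^3

32016


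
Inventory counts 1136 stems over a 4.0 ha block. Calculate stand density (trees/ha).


Formula: Stand Density = N_trees / Area_ha
Density = 1136 trees / 4.0 ha
Density = 284 trees/ha

284


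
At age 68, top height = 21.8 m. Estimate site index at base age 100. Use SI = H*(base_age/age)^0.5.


Formula: SI = H_dom * (base_age / age)^0.5
Age ratio = 100 / 68 = 1.47059
sqrt(age_ratio) = 1.21268
SI = 21.8 * 1.21268 = 26.4 m

26.4


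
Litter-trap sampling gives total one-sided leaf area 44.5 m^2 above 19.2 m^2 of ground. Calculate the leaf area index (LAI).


Formula: LAI = total leaf area / ground area  (dimensionless)
LAI = 44.5 m^2 / 19.2 m^2
LAI = 2.32

2.32


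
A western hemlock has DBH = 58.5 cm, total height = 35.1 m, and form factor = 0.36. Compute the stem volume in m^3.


Formula: V = pi * (DBH/200)^2 * H * ff
Radius = DBH/200 = 58.5/200 = 0.2925 m
Radius^2 = 0.2925^2 = 0.08555625 m^2
V = pi * 0.08555625 * 35.1 * 0.36
V = 3.396 m^3

3.396


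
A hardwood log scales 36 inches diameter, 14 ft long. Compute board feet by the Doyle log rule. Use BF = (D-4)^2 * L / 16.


Doyle: BF = (D - 4)^2 * L / 16
Adjusted diameter = 36 - 4 = 32 in
(D-4)^2 = 32^2 = 1024
BF = 1024 * 14 / 16 = 896 BF

896


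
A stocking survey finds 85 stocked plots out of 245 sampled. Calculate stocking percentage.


Formula: Stocking % = stocked plots / total plots * 100
Stocking = 85 / 245 * 100
Stocking = 0.3469 * 100 = 34.7%

34.7


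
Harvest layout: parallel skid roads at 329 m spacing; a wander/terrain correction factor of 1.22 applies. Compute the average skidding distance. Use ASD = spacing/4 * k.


Formula: ASD = (spacing / 4) * correction
Uncorrected distance = spacing / 4 = 329 / 4 = 82.25 m
ASD = 82.25 * 1.22 = 100 m

100


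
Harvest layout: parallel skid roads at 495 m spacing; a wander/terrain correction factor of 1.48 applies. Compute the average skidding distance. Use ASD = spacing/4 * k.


Formula: ASD = (spacing / 4) * correction
Uncorrected distance = spacing / 4 = 495 / 4 = 123.75 m
ASD = 123.75 * 1.48 = 183 m

183


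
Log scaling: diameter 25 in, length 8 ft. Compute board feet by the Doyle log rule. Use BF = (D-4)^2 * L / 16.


Doyle: BF = (D - 4)^2 * L / 16
Adjusted diameter = 25 - 4 = 21 in
(D-4)^2 = 21^2 = 441
BF = 441 * 8 / 16 = 221 BF

221


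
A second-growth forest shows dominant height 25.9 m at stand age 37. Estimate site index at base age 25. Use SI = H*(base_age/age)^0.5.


Formula: SI = H_dom * (base_age / age)^0.5
Age ratio = 25 / 37 = 0.67568
sqrt(age_ratio) = 0.82199
SI = 25.9 * 0.82199 = 21.3 m

21.3


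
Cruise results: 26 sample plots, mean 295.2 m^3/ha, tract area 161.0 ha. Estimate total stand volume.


Formula: Total Volume = Mean Volume per ha * Total Area
Total Volume = 295.2 m^3/ha * 161.0 ha
Total Volume = 47527 m^3

47527


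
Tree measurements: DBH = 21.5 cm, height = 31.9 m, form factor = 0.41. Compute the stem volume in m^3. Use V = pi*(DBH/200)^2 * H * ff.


Formula: V = pi * (DBH/200)^2 * H * ff
Radius = DBH/200 = 21.5/200 = 0.1075 m
Radius^2 = 0.1075^2 = 0.01155625 m^2
V = pi * 0.01155625 * 31.9 * 0.41
V = 0.475 m^3

0.475


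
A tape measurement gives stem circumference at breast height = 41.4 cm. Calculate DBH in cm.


Formula: DBH = C / pi
DBH = 41.4 / pi
pi = 3.14159...
DBH = 13.2 cm

13.2


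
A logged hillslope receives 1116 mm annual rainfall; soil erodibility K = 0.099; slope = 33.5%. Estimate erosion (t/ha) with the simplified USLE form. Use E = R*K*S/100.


Formula: E = R * K * S / 100  (simplified USLE)
R * K = 1116 * 0.099 = 110.484
E = 110.484 * 33.5 / 100 = 37.01 t/ha

37.01
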